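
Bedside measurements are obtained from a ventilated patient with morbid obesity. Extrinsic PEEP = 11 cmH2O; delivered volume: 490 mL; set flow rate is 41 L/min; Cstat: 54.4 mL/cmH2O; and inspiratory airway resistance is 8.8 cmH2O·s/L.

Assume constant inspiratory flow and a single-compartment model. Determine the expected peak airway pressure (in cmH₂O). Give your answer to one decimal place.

26.0

Flow: 41 L/min ÷ 60 = 0.6833 L/s.
Equation of motion (constant flow): PIP = Vt/C + R·V̇ + PEEP.
PIP = 490/54.4 + 8.8×0.6833 + 11 = 9.007 + 6.013 + 11 = 26.02 cmH2O.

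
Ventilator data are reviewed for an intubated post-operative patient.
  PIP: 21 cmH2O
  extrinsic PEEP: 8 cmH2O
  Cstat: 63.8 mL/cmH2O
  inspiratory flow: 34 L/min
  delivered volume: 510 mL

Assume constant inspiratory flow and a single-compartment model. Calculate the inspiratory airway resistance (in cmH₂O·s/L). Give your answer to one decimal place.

Flow: 34 L/min ÷ 60 = 0.5667 L/s.
Equation of motion (constant flow): PIP = Vt/C + R·V̇ + PEEP.
R·V̇ = PIP − Vt/C − PEEP = 21 − 510/63.8 − 8 = 21 − 7.994 − 8 = 5.006 cmH2O.
R = 5.006 / 0.5667 = 8.834 cmH2O·s/L.

8.8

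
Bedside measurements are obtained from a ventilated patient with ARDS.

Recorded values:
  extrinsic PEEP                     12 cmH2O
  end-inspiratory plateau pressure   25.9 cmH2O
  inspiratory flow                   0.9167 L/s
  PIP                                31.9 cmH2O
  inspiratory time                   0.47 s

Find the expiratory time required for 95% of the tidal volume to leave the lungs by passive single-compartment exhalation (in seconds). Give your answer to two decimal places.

Vt = flow × Ti = 0.9167 L/s × 0.47 s × 1000 mL/L = 430.85 mL.
R = (PIP − Pplat)/V̇ = (31.9 − 25.9) / 0.9167 = 6.0/0.9167 = 6.545 cmH2O·s/L.
C = Vt/(Pplat − PEEP) = 430.85 / (25.9 − 12) = 430.85/13.9 = 30.996 mL/cmH2O.
τ = R × C = 6.545 × 0.031 L/cmH2O = 0.2029 s.
t = −τ·ln(1 − 0.95) = −0.2029·ln(0.05) = 0.6078 s.

0.61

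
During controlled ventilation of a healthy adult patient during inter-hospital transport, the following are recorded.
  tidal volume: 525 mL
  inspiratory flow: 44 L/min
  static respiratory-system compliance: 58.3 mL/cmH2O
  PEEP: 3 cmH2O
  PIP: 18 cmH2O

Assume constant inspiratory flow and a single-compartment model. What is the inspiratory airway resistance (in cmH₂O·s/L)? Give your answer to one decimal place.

Flow: 44 L/min ÷ 60 = 0.7333 L/s.
Equation of motion (constant flow): PIP = Vt/C + R·V̇ + PEEP.
R·V̇ = PIP − Vt/C − PEEP = 18 − 525/58.3 − 3 = 18 − 9.005 − 3 = 5.995 cmH2O.
R = 5.995 / 0.7333 = 8.175 cmH2O·s/L.

8.2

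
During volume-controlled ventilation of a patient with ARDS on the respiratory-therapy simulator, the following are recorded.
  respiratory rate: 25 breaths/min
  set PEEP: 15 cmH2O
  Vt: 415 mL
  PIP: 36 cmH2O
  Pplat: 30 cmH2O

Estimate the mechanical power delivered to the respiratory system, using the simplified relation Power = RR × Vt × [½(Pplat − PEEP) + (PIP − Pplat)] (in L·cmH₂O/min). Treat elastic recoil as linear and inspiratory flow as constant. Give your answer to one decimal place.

140.1

Per-breath work = Vt × [½(Pplat−PEEP) + (PIP−Pplat)] = 0.415 × [0.5×15.0 + 6.0] = 0.415 × 13.5 = 5.603 L·cmH2O.
Power = 25 × 5.603 = 140.08 L·cmH2O/min.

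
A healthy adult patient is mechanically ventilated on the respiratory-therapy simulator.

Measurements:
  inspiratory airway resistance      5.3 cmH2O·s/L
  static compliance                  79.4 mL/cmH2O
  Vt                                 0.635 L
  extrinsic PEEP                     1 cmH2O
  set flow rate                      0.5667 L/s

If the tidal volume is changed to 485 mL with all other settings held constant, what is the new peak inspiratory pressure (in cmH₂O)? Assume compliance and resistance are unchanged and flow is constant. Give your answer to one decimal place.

10.1

PIP = Vt/C + R·V̇ + PEEP (constant-flow equation of motion).
Only the elastic term changes: ΔPIP = ΔVt / C = (485 − 635) / 79.4 = -1.889 cmH2O.
Original PIP = 635/79.4 + 5.3×0.5667 + 1 = 12.001 cmH2O; new PIP = 12.001 + (-1.889) = 10.112 cmH2O.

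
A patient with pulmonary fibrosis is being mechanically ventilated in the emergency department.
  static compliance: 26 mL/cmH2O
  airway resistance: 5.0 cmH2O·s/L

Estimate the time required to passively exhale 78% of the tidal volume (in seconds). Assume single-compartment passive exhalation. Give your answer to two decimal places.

0.20

τ = R × C = 5.0 × 26 mL/cmH2O = 5.0 × 0.026 L/cmH2O = 0.13 s.
Exhaled fraction f = 1 − e^(−t/τ) → t = −τ·ln(1 − f) = −0.13·ln(0.22) = 0.1968 s.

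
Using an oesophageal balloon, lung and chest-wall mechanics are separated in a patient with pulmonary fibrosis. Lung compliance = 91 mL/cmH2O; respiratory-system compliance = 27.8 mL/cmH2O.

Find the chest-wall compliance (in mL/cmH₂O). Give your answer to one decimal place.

40.0

1/Ccw = 1/Crs − 1/CL.
1/Ccw = 1/27.8 − 1/91 = 0.02498.
Ccw = 40.032 mL/cmH2O.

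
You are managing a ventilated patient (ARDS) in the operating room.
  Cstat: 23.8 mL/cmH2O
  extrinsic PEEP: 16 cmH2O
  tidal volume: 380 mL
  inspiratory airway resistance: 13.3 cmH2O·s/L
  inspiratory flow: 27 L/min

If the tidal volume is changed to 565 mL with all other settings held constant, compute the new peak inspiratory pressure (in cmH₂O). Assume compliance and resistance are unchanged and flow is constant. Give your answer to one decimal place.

Flow: 27 L/min ÷ 60 = 0.45 L/s.
PIP = Vt/C + R·V̇ + PEEP (constant-flow equation of motion).
Only the elastic term changes: ΔPIP = ΔVt / C = (565 − 380) / 23.8 = 7.773 cmH2O.
Original PIP = 380/23.8 + 13.3×0.45 + 16 = 37.951 cmH2O; new PIP = 37.951 + (7.773) = 45.724 cmH2O.

45.7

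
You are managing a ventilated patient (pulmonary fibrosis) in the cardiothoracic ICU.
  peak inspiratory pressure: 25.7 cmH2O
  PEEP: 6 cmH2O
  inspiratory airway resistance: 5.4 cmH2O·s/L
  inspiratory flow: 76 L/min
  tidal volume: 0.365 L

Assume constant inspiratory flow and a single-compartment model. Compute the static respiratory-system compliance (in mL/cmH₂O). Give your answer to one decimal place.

28.4

Flow: 76 L/min ÷ 60 = 1.2667 L/s.
Equation of motion (constant flow): PIP = Vt/C + R·V̇ + PEEP.
Vt/C = PIP − R·V̇ − PEEP = 25.7 − 5.4×1.2667 − 6 = 25.7 − 6.84 − 6 = 12.86 cmH2O.
C = Vt / 12.86 = 365 / 12.86 = 28.383 mL/cmH2O.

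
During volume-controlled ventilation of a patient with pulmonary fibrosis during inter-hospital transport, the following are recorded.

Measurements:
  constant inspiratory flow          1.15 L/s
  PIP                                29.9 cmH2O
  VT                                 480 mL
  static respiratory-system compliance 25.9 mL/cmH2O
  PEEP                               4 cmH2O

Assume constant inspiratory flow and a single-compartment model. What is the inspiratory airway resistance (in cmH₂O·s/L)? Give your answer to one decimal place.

6.4

Equation of motion (constant flow): PIP = Vt/C + R·V̇ + PEEP.
R·V̇ = PIP − Vt/C − PEEP = 29.9 − 480/25.9 − 4 = 29.9 − 18.533 − 4 = 7.367 cmH2O.
R = 7.367 / 1.15 = 6.406 cmH2O·s/L.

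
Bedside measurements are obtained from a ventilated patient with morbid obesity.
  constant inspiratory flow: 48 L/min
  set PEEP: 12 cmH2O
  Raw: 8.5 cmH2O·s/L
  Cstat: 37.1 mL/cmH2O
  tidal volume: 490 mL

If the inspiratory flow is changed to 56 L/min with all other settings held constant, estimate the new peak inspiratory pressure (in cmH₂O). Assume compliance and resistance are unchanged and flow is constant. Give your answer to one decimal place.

Flow: 48 L/min ÷ 60 = 0.8 L/s.
New flow: 56 L/min ÷ 60 = 0.9333 L/s.
PIP = Vt/C + R·V̇ + PEEP (constant-flow equation of motion).
Only the resistive term changes: ΔPIP = R × ΔV̇ = 8.5 × (0.9333 − 0.8) = 8.5 × 0.1333 = 1.133 cmH2O.
Original PIP = 490/37.1 + 8.5×0.8 + 12 = 32.008 cmH2O; new PIP = 32.008 + (1.133) = 33.141 cmH2O.

33.1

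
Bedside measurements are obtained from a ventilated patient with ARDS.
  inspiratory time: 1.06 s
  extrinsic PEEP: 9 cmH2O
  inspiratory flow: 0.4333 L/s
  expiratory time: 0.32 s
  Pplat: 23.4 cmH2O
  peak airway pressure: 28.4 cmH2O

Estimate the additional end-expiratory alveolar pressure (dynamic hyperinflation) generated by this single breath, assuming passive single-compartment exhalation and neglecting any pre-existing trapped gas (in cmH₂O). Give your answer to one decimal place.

6.0

Vt = flow × Ti = 0.4333 L/s × 1.06 s × 1000 mL/L = 459.3 mL.
R = (PIP − Pplat)/V̇ = (28.4 − 23.4) / 0.4333 = 5.0/0.4333 = 11.539 cmH2O·s/L.
C = Vt/(Pplat − PEEP) = 459.3 / (23.4 − 9) = 459.3/14.4 = 31.896 mL/cmH2O.
τ = R × C = 11.539 × 0.0319 L/cmH2O = 0.3681 s.
Fraction remaining = e^(−Te/τ) = e^(−0.32/0.3681) = 0.4192; trapped volume = 459.3 × 0.4192 = 192.54 mL.
Additional alveolar pressure from trapping ≈ V_trapped / C = 192.54 / 31.896 = 6.036 cmH2O.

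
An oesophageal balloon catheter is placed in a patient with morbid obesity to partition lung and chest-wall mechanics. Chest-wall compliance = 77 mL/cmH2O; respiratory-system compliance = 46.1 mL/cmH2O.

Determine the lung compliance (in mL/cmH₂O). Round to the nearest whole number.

1/CL = 1/Crs − 1/Ccw.
1/CL = 1/46.1 − 1/77 = 0.008705.
CL = 114.88 mL/cmH2O.

115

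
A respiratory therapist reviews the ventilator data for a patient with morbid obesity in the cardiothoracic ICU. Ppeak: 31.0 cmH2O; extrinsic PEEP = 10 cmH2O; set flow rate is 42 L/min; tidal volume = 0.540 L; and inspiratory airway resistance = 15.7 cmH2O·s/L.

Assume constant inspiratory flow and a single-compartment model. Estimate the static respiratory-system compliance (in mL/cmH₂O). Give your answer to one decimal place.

53.9

Flow: 42 L/min ÷ 60 = 0.7 L/s.
Equation of motion (constant flow): PIP = Vt/C + R·V̇ + PEEP.
Vt/C = PIP − R·V̇ − PEEP = 31.0 − 15.7×0.7 − 10 = 31.0 − 10.99 − 10 = 10.01 cmH2O.
C = Vt / 10.01 = 540 / 10.01 = 53.946 mL/cmH2O.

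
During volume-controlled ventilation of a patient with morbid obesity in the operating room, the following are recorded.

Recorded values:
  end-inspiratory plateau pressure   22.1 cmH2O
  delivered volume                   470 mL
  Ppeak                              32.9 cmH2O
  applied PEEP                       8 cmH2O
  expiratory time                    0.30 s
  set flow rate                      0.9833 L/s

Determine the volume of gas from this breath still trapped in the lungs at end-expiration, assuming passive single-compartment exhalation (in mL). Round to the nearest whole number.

207

R = (PIP − Pplat)/V̇ = (32.9 − 22.1) / 0.9833 = 10.8/0.9833 = 10.983 cmH2O·s/L.
C = Vt/(Pplat − PEEP) = 470.0 / (22.1 − 8) = 470.0/14.1 = 33.333 mL/cmH2O.
τ = R × C = 10.983 × 0.03333 L/cmH2O = 0.3661 s.
Fraction remaining = e^(−Te/τ) = e^(−0.30/0.3661) = 0.4407.
Trapped volume = 470.0 × 0.4407 = 207.13 mL.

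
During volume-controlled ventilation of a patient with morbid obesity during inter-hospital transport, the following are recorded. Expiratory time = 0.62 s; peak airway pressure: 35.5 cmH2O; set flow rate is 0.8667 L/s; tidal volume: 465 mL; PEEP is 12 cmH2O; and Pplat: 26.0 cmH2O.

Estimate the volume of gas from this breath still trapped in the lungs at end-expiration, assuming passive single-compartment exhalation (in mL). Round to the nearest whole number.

R = (PIP − Pplat)/V̇ = (35.5 − 26.0) / 0.8667 = 9.5/0.8667 = 10.961 cmH2O·s/L.
C = Vt/(Pplat − PEEP) = 465.0 / (26.0 − 12) = 465.0/14.0 = 33.214 mL/cmH2O.
τ = R × C = 10.961 × 0.03321 L/cmH2O = 0.364 s.
Fraction remaining = e^(−Te/τ) = e^(−0.62/0.364) = 0.1821.
Trapped volume = 465.0 × 0.1821 = 84.677 mL.

85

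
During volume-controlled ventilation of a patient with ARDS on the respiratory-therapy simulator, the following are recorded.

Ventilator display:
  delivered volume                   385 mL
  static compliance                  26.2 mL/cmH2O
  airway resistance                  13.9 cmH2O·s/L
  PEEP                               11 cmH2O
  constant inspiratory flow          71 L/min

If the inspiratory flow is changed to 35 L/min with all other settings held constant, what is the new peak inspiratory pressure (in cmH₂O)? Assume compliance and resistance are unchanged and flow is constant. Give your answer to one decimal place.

Flow: 71 L/min ÷ 60 = 1.1833 L/s.
New flow: 35 L/min ÷ 60 = 0.5833 L/s.
PIP = Vt/C + R·V̇ + PEEP (constant-flow equation of motion).
Only the resistive term changes: ΔPIP = R × ΔV̇ = 13.9 × (0.5833 − 1.1833) = 13.9 × -0.6 = -8.34 cmH2O.
Original PIP = 385/26.2 + 13.9×1.1833 + 11 = 42.143 cmH2O; new PIP = 42.143 + (-8.34) = 33.803 cmH2O.

33.8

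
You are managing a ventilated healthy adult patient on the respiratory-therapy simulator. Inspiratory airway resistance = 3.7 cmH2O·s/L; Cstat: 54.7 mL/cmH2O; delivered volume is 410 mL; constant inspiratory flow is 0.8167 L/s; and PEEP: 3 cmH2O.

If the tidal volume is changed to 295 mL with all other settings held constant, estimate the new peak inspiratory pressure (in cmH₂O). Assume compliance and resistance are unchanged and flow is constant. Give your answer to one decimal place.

PIP = Vt/C + R·V̇ + PEEP (constant-flow equation of motion).
Only the elastic term changes: ΔPIP = ΔVt / C = (295 − 410) / 54.7 = -2.102 cmH2O.
Original PIP = 410/54.7 + 3.7×0.8167 + 3 = 13.517 cmH2O; new PIP = 13.517 + (-2.102) = 11.415 cmH2O.

11.4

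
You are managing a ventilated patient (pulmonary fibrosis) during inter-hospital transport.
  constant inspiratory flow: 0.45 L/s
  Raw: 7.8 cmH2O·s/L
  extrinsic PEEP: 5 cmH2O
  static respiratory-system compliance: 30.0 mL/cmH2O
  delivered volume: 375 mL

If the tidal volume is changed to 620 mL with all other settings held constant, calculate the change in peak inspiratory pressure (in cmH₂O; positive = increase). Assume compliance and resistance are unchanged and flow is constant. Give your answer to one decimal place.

8.2

PIP = Vt/C + R·V̇ + PEEP (constant-flow equation of motion).
Only the elastic term changes: ΔPIP = ΔVt / C = (620 − 375) / 30.0 = 8.167 cmH2O.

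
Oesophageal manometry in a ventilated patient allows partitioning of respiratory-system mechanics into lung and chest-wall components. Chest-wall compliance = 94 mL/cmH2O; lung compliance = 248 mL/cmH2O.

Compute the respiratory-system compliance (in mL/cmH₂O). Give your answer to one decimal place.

Lung and chest wall are elastances in series: 1/Crs = 1/CL + 1/Ccw.
1/Crs = 1/248 + 1/94 = 0.01467.
Crs = 68.166 mL/cmH2O.

68.2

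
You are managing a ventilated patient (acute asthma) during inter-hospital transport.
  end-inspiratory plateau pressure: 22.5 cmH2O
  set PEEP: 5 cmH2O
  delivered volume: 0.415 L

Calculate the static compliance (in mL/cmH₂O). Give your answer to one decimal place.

23.7

Cstat = Vt / (Pplat − PEEP) = 415 / (22.5 − 5) = 415 / 17.5 = 23.714 mL/cmH2O.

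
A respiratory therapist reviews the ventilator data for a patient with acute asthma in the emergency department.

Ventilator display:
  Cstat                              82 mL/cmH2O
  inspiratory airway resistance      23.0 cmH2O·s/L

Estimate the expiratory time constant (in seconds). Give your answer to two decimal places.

1.89

τ = R × C = 23.0 × 82 mL/cmH2O = 23.0 × 0.082 L/cmH2O = 1.886 s.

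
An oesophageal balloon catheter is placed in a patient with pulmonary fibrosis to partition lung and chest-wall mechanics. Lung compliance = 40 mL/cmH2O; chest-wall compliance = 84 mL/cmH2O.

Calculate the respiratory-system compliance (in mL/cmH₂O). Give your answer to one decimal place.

Lung and chest wall are elastances in series: 1/Crs = 1/CL + 1/Ccw.
1/Crs = 1/40 + 1/84 = 0.0369.
Crs = 27.1 mL/cmH2O.

27.1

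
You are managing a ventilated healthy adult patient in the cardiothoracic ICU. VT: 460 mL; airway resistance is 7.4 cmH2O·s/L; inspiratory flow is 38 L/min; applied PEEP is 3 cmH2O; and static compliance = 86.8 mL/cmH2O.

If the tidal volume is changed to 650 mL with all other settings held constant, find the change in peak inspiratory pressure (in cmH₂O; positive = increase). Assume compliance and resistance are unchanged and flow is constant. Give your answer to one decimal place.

PIP = Vt/C + R·V̇ + PEEP (constant-flow equation of motion).
Only the elastic term changes: ΔPIP = ΔVt / C = (650 − 460) / 86.8 = 2.189 cmH2O.

2.2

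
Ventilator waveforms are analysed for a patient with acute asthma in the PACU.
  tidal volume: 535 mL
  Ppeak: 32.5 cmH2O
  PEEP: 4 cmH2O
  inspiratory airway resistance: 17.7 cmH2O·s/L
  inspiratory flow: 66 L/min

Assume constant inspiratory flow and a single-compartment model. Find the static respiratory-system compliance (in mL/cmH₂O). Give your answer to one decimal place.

59.2

Flow: 66 L/min ÷ 60 = 1.1 L/s.
Equation of motion (constant flow): PIP = Vt/C + R·V̇ + PEEP.
Vt/C = PIP − R·V̇ − PEEP = 32.5 − 17.7×1.1 − 4 = 32.5 − 19.47 − 4 = 9.03 cmH2O.
C = Vt / 9.03 = 535 / 9.03 = 59.247 mL/cmH2O.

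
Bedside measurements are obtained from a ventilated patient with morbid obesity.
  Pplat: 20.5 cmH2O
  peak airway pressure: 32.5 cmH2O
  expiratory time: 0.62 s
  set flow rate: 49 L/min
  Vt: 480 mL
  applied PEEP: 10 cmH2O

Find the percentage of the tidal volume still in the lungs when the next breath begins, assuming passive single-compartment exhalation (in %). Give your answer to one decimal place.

Flow: 49 L/min ÷ 60 = 0.8167 L/s.
R = (PIP − Pplat)/V̇ = (32.5 − 20.5) / 0.8167 = 12.0/0.8167 = 14.693 cmH2O·s/L.
C = Vt/(Pplat − PEEP) = 480.0 / (20.5 − 10) = 480.0/10.5 = 45.714 mL/cmH2O.
τ = R × C = 14.693 × 0.04571 L/cmH2O = 0.6716 s.
Fraction remaining at end-expiration = e^(−Te/τ) = e^(−0.62/0.6716) = 0.3973 → 39.73%.

39.7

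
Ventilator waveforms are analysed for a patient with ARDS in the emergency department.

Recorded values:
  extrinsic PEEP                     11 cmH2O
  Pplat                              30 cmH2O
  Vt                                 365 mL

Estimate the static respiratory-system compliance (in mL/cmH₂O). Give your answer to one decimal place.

19.2

Cstat = Vt / (Pplat − PEEP) = 365 / (30 − 11) = 365 / 19.0 = 19.211 mL/cmH2O.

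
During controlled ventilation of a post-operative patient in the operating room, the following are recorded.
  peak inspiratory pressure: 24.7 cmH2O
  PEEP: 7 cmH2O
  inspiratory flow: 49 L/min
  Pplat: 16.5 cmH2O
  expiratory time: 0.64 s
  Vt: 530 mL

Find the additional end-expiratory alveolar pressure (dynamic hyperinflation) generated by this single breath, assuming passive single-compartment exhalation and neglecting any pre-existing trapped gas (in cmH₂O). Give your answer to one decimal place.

Flow: 49 L/min ÷ 60 = 0.8167 L/s.
R = (PIP − Pplat)/V̇ = (24.7 − 16.5) / 0.8167 = 8.2/0.8167 = 10.04 cmH2O·s/L.
C = Vt/(Pplat − PEEP) = 530.0 / (16.5 − 7) = 530.0/9.5 = 55.789 mL/cmH2O.
τ = R × C = 10.04 × 0.05579 L/cmH2O = 0.5601 s.
Fraction remaining = e^(−Te/τ) = e^(−0.64/0.5601) = 0.319; trapped volume = 530.0 × 0.319 = 169.07 mL.
Additional alveolar pressure from trapping ≈ V_trapped / C = 169.07 / 55.789 = 3.031 cmH2O.

3.0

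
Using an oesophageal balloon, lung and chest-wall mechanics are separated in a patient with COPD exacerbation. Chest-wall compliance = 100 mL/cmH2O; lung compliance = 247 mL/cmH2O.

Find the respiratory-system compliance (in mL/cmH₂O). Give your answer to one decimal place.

Lung and chest wall are elastances in series: 1/Crs = 1/CL + 1/Ccw.
1/Crs = 1/247 + 1/100 = 0.01405.
Crs = 71.174 mL/cmH2O.

71.2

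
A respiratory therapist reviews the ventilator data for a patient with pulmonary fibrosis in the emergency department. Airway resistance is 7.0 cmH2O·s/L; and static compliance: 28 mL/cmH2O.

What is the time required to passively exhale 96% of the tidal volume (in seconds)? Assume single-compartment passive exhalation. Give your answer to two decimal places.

0.63

τ = R × C = 7.0 × 28 mL/cmH2O = 7.0 × 0.028 L/cmH2O = 0.196 s.
Exhaled fraction f = 1 − e^(−t/τ) → t = −τ·ln(1 − f) = −0.196·ln(0.04) = 0.6309 s.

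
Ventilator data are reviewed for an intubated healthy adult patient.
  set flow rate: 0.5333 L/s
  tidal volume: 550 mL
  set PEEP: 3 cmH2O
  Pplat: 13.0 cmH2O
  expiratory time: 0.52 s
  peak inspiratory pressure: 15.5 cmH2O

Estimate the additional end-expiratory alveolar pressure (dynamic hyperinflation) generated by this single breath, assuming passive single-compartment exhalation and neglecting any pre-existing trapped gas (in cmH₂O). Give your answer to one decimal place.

R = (PIP − Pplat)/V̇ = (15.5 − 13.0) / 0.5333 = 2.5/0.5333 = 4.688 cmH2O·s/L.
C = Vt/(Pplat − PEEP) = 550.0 / (13.0 − 3) = 550.0/10.0 = 55.0 mL/cmH2O.
τ = R × C = 4.688 × 0.055 L/cmH2O = 0.2578 s.
Fraction remaining = e^(−Te/τ) = e^(−0.52/0.2578) = 0.133; trapped volume = 550.0 × 0.133 = 73.15 mL.
Additional alveolar pressure from trapping ≈ V_trapped / C = 73.15 / 55.0 = 1.33 cmH2O.

1.3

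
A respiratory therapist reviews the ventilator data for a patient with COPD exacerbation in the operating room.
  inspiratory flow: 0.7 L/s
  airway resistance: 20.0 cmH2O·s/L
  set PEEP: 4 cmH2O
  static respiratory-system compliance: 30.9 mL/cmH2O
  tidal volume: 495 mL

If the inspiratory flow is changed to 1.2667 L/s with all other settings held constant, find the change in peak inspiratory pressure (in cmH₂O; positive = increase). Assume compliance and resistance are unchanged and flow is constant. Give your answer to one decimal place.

11.3

PIP = Vt/C + R·V̇ + PEEP (constant-flow equation of motion).
Only the resistive term changes: ΔPIP = R × ΔV̇ = 20.0 × (1.2667 − 0.7) = 20.0 × 0.5667 = 11.334 cmH2O.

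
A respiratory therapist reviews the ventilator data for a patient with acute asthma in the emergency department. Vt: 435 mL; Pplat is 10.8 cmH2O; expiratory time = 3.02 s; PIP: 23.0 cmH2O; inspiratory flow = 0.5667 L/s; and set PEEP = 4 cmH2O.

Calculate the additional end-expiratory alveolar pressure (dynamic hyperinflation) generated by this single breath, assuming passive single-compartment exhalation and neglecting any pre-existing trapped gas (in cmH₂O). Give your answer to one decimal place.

0.8

R = (PIP − Pplat)/V̇ = (23.0 − 10.8) / 0.5667 = 12.2/0.5667 = 21.528 cmH2O·s/L.
C = Vt/(Pplat − PEEP) = 435.0 / (10.8 − 4) = 435.0/6.8 = 63.971 mL/cmH2O.
τ = R × C = 21.528 × 0.06397 L/cmH2O = 1.377 s.
Fraction remaining = e^(−Te/τ) = e^(−3.02/1.377) = 0.1116; trapped volume = 435.0 × 0.1116 = 48.546 mL.
Additional alveolar pressure from trapping ≈ V_trapped / C = 48.546 / 63.971 = 0.7589 cmH2O.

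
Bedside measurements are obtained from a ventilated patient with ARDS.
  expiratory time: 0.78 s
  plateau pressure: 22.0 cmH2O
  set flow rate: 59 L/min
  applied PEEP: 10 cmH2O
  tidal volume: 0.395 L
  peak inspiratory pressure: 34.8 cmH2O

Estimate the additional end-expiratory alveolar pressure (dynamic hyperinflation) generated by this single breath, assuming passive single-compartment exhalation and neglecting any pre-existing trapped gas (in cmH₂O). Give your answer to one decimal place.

1.9

Flow: 59 L/min ÷ 60 = 0.9833 L/s.
R = (PIP − Pplat)/V̇ = (34.8 − 22.0) / 0.9833 = 12.8/0.9833 = 13.017 cmH2O·s/L.
C = Vt/(Pplat − PEEP) = 395.0 / (22.0 − 10) = 395.0/12.0 = 32.917 mL/cmH2O.
τ = R × C = 13.017 × 0.03292 L/cmH2O = 0.4285 s.
Fraction remaining = e^(−Te/τ) = e^(−0.78/0.4285) = 0.162; trapped volume = 395.0 × 0.162 = 63.99 mL.
Additional alveolar pressure from trapping ≈ V_trapped / C = 63.99 / 32.917 = 1.944 cmH2O.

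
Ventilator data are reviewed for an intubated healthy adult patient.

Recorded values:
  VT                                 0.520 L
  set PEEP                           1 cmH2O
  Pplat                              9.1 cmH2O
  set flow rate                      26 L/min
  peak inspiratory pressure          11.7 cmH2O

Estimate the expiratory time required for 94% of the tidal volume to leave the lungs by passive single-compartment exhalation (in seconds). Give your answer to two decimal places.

1.08

Flow: 26 L/min ÷ 60 = 0.4333 L/s.
R = (PIP − Pplat)/V̇ = (11.7 − 9.1) / 0.4333 = 2.6/0.4333 = 6.0 cmH2O·s/L.
C = Vt/(Pplat − PEEP) = 520.0 / (9.1 − 1) = 520.0/8.1 = 64.198 mL/cmH2O.
τ = R × C = 6.0 × 0.0642 L/cmH2O = 0.3852 s.
t = −τ·ln(1 − 0.94) = −0.3852·ln(0.06) = 1.084 s.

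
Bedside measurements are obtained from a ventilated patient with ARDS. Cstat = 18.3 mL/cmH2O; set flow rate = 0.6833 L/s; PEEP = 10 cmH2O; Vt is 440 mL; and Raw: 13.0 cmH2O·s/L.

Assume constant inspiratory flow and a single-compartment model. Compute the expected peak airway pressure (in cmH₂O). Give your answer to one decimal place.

Equation of motion (constant flow): PIP = Vt/C + R·V̇ + PEEP.
PIP = 440/18.3 + 13.0×0.6833 + 10 = 24.044 + 8.883 + 10 = 42.927 cmH2O.

42.9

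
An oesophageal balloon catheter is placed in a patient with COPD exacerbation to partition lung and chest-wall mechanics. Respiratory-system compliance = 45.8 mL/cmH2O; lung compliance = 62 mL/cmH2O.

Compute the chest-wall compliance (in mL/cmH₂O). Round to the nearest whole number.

175

1/Ccw = 1/Crs − 1/CL.
1/Ccw = 1/45.8 − 1/62 = 0.005705.
Ccw = 175.28 mL/cmH2O.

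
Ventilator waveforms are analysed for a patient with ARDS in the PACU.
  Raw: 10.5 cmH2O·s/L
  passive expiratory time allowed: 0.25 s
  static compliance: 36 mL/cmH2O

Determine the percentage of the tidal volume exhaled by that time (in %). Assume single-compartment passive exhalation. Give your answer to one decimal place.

48.4

τ = R × C = 10.5 × 36 mL/cmH2O = 10.5 × 0.036 L/cmH2O = 0.378 s.
Passive exhalation: V(t)/V₀ = e^(−t/τ) = e^(−0.25/0.378) = 0.5161.
Fraction exhaled = 1 − 0.5161 = 0.4839 → 48.39%.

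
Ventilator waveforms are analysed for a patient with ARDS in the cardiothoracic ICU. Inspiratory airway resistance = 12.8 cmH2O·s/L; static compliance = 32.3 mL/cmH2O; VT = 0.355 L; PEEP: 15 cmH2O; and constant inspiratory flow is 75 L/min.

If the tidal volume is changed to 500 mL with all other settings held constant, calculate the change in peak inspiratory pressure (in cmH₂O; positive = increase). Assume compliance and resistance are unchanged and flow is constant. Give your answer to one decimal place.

PIP = Vt/C + R·V̇ + PEEP (constant-flow equation of motion).
Only the elastic term changes: ΔPIP = ΔVt / C = (500 − 355) / 32.3 = 4.489 cmH2O.

4.5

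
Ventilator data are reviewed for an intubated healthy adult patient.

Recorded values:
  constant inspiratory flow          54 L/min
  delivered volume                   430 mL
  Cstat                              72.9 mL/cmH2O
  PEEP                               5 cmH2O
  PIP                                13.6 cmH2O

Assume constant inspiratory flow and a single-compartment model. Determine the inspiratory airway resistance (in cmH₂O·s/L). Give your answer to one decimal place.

3.0

Flow: 54 L/min ÷ 60 = 0.9 L/s.
Equation of motion (constant flow): PIP = Vt/C + R·V̇ + PEEP.
R·V̇ = PIP − Vt/C − PEEP = 13.6 − 430/72.9 − 5 = 13.6 − 5.898 − 5 = 2.702 cmH2O.
R = 2.702 / 0.9 = 3.002 cmH2O·s/L.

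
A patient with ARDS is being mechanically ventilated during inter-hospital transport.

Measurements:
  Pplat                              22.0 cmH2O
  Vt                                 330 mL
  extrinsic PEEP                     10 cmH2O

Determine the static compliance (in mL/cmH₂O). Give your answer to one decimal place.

Cstat = Vt / (Pplat − PEEP) = 330 / (22.0 − 10) = 330 / 12.0 = 27.5 mL/cmH2O.

27.5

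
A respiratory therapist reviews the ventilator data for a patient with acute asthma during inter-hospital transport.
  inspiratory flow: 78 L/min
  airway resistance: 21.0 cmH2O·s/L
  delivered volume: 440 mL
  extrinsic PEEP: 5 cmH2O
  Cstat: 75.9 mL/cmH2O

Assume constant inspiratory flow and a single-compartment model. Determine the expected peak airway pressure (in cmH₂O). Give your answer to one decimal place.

38.1

Flow: 78 L/min ÷ 60 = 1.3 L/s.
Equation of motion (constant flow): PIP = Vt/C + R·V̇ + PEEP.
PIP = 440/75.9 + 21.0×1.3 + 5 = 5.797 + 27.3 + 5 = 38.097 cmH2O.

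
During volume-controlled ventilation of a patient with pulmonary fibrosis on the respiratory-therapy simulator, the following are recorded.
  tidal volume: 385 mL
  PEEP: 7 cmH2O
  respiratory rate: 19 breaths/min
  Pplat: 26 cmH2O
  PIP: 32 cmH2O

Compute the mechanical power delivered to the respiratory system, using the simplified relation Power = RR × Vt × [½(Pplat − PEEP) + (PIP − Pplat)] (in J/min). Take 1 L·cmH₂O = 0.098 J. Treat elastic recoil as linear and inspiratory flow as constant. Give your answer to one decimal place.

11.1

Per-breath work = Vt × [½(Pplat−PEEP) + (PIP−Pplat)] = 0.385 × [0.5×19.0 + 6.0] = 0.385 × 15.5 = 5.968 L·cmH2O.
Power = 19 × 5.968 = 113.39 L·cmH2O/min.
× 0.098 J/(L·cmH2O) → 11.112 J/min.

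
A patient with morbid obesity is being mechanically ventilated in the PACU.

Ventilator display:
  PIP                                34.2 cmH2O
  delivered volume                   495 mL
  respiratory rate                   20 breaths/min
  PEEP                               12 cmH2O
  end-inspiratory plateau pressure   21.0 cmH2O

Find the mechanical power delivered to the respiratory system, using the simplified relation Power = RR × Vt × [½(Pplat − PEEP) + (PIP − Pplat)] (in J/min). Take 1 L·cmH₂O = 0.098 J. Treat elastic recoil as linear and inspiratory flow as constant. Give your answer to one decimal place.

17.2

Per-breath work = Vt × [½(Pplat−PEEP) + (PIP−Pplat)] = 0.495 × [0.5×9.0 + 13.2] = 0.495 × 17.7 = 8.762 L·cmH2O.
Power = 20 × 8.762 = 175.24 L·cmH2O/min.
× 0.098 J/(L·cmH2O) → 17.174 J/min.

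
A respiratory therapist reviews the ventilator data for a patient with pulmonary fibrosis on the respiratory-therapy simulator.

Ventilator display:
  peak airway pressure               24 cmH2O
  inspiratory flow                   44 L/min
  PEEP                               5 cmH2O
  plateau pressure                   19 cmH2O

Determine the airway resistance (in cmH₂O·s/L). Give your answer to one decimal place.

6.8

Flow: 44 L/min ÷ 60 = 0.7333 L/s.
Raw = (PIP − Pplat) / flow = (24 − 19) / 0.7333 = 5.0 / 0.7333 = 6.818 cmH2O·s/L.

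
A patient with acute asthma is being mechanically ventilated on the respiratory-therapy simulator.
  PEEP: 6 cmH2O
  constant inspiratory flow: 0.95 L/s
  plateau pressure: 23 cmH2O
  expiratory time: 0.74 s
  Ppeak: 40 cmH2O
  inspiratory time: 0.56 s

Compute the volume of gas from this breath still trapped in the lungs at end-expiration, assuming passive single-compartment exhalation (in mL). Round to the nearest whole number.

142

Vt = flow × Ti = 0.95 L/s × 0.56 s × 1000 mL/L = 532.0 mL.
R = (PIP − Pplat)/V̇ = (40 − 23) / 0.95 = 17.0/0.95 = 17.895 cmH2O·s/L.
C = Vt/(Pplat − PEEP) = 532.0 / (23 − 6) = 532.0/17.0 = 31.294 mL/cmH2O.
τ = R × C = 17.895 × 0.03129 L/cmH2O = 0.5599 s.
Fraction remaining = e^(−Te/τ) = e^(−0.74/0.5599) = 0.2667.
Trapped volume = 532.0 × 0.2667 = 141.88 mL.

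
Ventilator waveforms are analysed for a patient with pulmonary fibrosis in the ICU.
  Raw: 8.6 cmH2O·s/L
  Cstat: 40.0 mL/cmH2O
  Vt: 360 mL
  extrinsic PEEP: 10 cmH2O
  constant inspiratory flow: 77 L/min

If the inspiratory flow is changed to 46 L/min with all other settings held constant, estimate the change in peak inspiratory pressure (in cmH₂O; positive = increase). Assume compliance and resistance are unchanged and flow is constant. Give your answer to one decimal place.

Flow: 77 L/min ÷ 60 = 1.2833 L/s.
New flow: 46 L/min ÷ 60 = 0.7667 L/s.
PIP = Vt/C + R·V̇ + PEEP (constant-flow equation of motion).
Only the resistive term changes: ΔPIP = R × ΔV̇ = 8.6 × (0.7667 − 1.2833) = 8.6 × -0.5166 = -4.443 cmH2O.

-4.4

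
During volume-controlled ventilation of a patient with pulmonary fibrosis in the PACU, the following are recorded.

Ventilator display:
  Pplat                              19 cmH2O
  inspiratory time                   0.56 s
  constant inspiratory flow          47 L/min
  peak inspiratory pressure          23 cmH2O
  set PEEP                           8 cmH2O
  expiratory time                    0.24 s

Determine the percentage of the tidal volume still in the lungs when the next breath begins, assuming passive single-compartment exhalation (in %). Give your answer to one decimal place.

Flow: 47 L/min ÷ 60 = 0.7833 L/s.
Vt = flow × Ti = 0.7833 L/s × 0.56 s × 1000 mL/L = 438.65 mL.
R = (PIP − Pplat)/V̇ = (23 − 19) / 0.7833 = 4.0/0.7833 = 5.107 cmH2O·s/L.
C = Vt/(Pplat − PEEP) = 438.65 / (19 − 8) = 438.65/11.0 = 39.877 mL/cmH2O.
τ = R × C = 5.107 × 0.03988 L/cmH2O = 0.2037 s.
Fraction remaining at end-expiration = e^(−Te/τ) = e^(−0.24/0.2037) = 0.3078 → 30.78%.

30.8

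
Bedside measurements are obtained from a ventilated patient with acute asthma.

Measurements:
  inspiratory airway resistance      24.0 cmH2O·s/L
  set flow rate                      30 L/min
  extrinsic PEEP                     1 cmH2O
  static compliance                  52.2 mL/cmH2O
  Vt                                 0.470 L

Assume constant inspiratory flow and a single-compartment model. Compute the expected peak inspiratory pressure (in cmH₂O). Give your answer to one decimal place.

Flow: 30 L/min ÷ 60 = 0.5 L/s.
Equation of motion (constant flow): PIP = Vt/C + R·V̇ + PEEP.
PIP = 470/52.2 + 24.0×0.5 + 1 = 9.004 + 12.0 + 1 = 22.004 cmH2O.

22.0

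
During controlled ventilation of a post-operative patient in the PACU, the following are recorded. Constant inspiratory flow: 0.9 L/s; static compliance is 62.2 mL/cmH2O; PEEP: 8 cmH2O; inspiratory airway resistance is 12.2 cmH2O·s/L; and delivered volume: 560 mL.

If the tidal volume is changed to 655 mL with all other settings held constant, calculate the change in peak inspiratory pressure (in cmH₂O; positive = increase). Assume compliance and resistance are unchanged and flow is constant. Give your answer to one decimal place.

1.5

PIP = Vt/C + R·V̇ + PEEP (constant-flow equation of motion).
Only the elastic term changes: ΔPIP = ΔVt / C = (655 − 560) / 62.2 = 1.527 cmH2O.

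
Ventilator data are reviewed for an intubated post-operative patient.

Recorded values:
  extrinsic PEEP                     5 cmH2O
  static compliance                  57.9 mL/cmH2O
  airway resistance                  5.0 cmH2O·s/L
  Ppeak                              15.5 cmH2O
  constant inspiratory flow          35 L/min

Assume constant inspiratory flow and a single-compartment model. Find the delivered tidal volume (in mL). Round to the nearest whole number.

Flow: 35 L/min ÷ 60 = 0.5833 L/s.
Equation of motion (constant flow): PIP = Vt/C + R·V̇ + PEEP.
Vt/C = PIP − R·V̇ − PEEP = 15.5 − 2.917 − 5 = 7.583 cmH2O.
Vt = C × 7.583 = 57.9 × 7.583 = 439.06 mL.

439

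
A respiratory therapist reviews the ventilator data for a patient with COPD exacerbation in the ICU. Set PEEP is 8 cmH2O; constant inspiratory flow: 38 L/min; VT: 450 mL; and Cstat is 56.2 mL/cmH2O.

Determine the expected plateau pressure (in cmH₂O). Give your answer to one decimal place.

16.0

Pplat = PEEP + Vt / Cstat = 8 + 450 / 56.2 = 8 + 8.007 = 16.007 cmH2O.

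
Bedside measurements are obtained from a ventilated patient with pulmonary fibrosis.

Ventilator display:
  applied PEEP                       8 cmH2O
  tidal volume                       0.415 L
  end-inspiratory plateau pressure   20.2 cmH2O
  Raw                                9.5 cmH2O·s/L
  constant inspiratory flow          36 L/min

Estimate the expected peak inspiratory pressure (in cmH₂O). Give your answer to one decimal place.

25.9

Flow: 36 L/min ÷ 60 = 0.6 L/s.
PIP = Pplat + Raw × flow = 20.2 + 9.5 × 0.6 = 20.2 + 5.7 = 25.9 cmH2O.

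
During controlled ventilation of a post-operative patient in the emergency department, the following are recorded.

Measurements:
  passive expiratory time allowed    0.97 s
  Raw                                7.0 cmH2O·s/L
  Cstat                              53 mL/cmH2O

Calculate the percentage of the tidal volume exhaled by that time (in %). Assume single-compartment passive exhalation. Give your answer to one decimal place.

92.7

τ = R × C = 7.0 × 53 mL/cmH2O = 7.0 × 0.053 L/cmH2O = 0.371 s.
Passive exhalation: V(t)/V₀ = e^(−t/τ) = e^(−0.97/0.371) = 0.0732.
Fraction exhaled = 1 − 0.0732 = 0.9268 → 92.68%.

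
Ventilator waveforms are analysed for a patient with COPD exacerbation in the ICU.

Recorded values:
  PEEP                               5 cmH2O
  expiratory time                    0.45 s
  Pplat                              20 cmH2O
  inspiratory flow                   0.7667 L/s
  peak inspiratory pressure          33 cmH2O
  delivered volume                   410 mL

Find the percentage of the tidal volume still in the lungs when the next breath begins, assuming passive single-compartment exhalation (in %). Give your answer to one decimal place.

R = (PIP − Pplat)/V̇ = (33 − 20) / 0.7667 = 13.0/0.7667 = 16.956 cmH2O·s/L.
C = Vt/(Pplat − PEEP) = 410.0 / (20 − 5) = 410.0/15.0 = 27.333 mL/cmH2O.
τ = R × C = 16.956 × 0.02733 L/cmH2O = 0.4634 s.
Fraction remaining at end-expiration = e^(−Te/τ) = e^(−0.45/0.4634) = 0.3787 → 37.87%.

37.9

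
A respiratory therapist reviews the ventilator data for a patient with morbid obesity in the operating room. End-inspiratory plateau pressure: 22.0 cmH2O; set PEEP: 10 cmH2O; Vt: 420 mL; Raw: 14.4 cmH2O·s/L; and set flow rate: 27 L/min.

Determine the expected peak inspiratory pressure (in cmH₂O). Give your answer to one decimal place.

28.5

Flow: 27 L/min ÷ 60 = 0.45 L/s.
PIP = Pplat + Raw × flow = 22.0 + 14.4 × 0.45 = 22.0 + 6.48 = 28.48 cmH2O.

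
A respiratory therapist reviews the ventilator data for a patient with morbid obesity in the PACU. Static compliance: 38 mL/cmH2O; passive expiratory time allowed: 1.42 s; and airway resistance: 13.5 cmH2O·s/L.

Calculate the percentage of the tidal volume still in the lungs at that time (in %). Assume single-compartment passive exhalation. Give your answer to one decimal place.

6.3

τ = R × C = 13.5 × 38 mL/cmH2O = 13.5 × 0.038 L/cmH2O = 0.513 s.
Passive exhalation: V(t)/V₀ = e^(−t/τ) = e^(−1.42/0.513) = 0.06279.
Fraction remaining = 0.06279 → 6.279%.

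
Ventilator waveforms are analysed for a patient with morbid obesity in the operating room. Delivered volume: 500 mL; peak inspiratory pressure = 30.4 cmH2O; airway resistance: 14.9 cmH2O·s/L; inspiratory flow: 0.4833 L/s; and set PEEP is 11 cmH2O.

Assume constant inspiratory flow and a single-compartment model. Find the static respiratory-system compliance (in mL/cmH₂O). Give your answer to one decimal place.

Equation of motion (constant flow): PIP = Vt/C + R·V̇ + PEEP.
Vt/C = PIP − R·V̇ − PEEP = 30.4 − 14.9×0.4833 − 11 = 30.4 − 7.201 − 11 = 12.199 cmH2O.
C = Vt / 12.199 = 500 / 12.199 = 40.987 mL/cmH2O.

41.0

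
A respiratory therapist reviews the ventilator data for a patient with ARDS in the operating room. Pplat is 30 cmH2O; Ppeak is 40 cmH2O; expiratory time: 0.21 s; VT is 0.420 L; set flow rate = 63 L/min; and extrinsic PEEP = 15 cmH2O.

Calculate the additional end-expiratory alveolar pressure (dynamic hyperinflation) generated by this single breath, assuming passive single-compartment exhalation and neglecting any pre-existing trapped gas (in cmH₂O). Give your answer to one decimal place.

6.8

Flow: 63 L/min ÷ 60 = 1.05 L/s.
R = (PIP − Pplat)/V̇ = (40 − 30) / 1.05 = 10.0/1.05 = 9.524 cmH2O·s/L.
C = Vt/(Pplat − PEEP) = 420.0 / (30 − 15) = 420.0/15.0 = 28.0 mL/cmH2O.
τ = R × C = 9.524 × 0.028 L/cmH2O = 0.2667 s.
Fraction remaining = e^(−Te/τ) = e^(−0.21/0.2667) = 0.455; trapped volume = 420.0 × 0.455 = 191.1 mL.
Additional alveolar pressure from trapping ≈ V_trapped / C = 191.1 / 28.0 = 6.825 cmH2O.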